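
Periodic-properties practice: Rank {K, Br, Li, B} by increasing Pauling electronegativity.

K, Li, B, Br

Li is in period 2, group 1; B is in period 2, group 13; K is in period 4, group 1; Br is in period 4, group 17.
EN rises left→right (higher Z_eff, smaller atoms) and falls top→bottom (larger, more shielded atoms).
Neither a single period nor a single group — weigh both effects.
Li > K: they share group 1; the group trend gives Li the larger value.
B > Li: B lies to the right of Li in period 2, so the across-period effect alone puts B higher.
Br > B: the two effects oppose for this pair; the across-period effect wins (2.96 vs 2.04).
Tabulated electronegativity (Pauling): Li 0.98, B 2.04, K 0.82, Br 2.96.
So from lowest to highest: K < Li < B < Br.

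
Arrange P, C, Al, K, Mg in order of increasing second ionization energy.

Mg, Al, P, C, K

IE_2 is the cost of taking one more electron from the +1 cation: P⁺ still has 4 valence electrons; C⁺ still has 3 valence electrons; Al⁺ still has 2 valence electrons; K⁺ is the bare [Ar] core; Mg⁺ still has 1 valence electron.
Core electrons are held far more tightly than valence electrons, so K tops the IE_2 order.
Valence configurations: P⁺ [Ne]3s²3p², C⁺ [He]2s²2p¹, Al⁺ [Ne]3s², Mg⁺ [Ne]3s¹.
The numbers (kJ/mol): P 1907, C 2353, Al 1817, K 3052, Mg 1451.
Putting it together, IE_2: Mg < Al < P < C < K.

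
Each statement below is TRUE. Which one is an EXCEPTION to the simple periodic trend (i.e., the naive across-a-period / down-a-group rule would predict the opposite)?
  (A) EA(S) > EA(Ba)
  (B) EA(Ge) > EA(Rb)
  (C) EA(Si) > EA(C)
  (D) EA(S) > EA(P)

The general trend: electron affinity increases across a period and decreases down a group.
(A) S (period 3, group 16) vs Ba (period 6, group 2): the stated order agrees with the simple trend.
(B) Ge (period 4, group 14) vs Rb (period 5, group 1): the stated order agrees with the simple trend.
(C) Si (period 3, group 14) vs C (period 2, group 14): the stated order contradicts the simple trend.
(D) S (period 3, group 16) vs P (period 3, group 15): the stated order agrees with the simple trend.
The exception is (C): Si's larger, more diffuse 3p orbitals accept an added electron slightly more readily than C's compact 2p.

(C)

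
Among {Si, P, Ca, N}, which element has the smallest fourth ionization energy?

Si

Consider each +3 ion: Si³⁺ still has 1 valence electron; P³⁺ still has 2 valence electrons; Ca³⁺ is already 1 electron into the core; N³⁺ still has 2 valence electrons.
Usually core removal costs more than valence removal, but here the competition is close: a tightly held n=2 valence electron can cost more to remove than an n=3 core electron, so the actual values have to decide it.
Valence configurations: Si³⁺ [Ne]3s¹, P³⁺ [Ne]3s², N³⁺ [He]2s².
Approximate IE_4 values (kJ/mol): Si 4356, P 4964, Ca 6491, N 7475.
Putting it together, IE_4: Si < P < Ca < N.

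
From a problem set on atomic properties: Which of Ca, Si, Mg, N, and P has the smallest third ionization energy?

P

IE_3 is the cost of taking one more electron from the +2 cation: Ca²⁺ is the bare [Ar] core; Si²⁺ still has 2 valence electrons; Mg²⁺ is the bare [Ne] core; N²⁺ still has 3 valence electrons; P²⁺ still has 3 valence electrons.
Breaking into a closed-shell core is much more expensive than removing a leftover valence electron — Ca and Mg have the largest IE_3 here.
Valence configurations: Si²⁺ [Ne]3s², N²⁺ [He]2s²2p¹, P²⁺ [Ne]3s²3p¹.
P²⁺ loses a lone 3p electron whereas Si²⁺ must break into a filled 3s² pair, so IE_3(Si) > IE_3(P) even though P has the higher nuclear charge.
The numbers (kJ/mol): Ca 4912, Si 3232, Mg 7733, N 4578, P 2914.
Hence IE_3: P < Si < N < Ca < Mg.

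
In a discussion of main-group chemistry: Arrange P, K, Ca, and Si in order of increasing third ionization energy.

P, Si, K, Ca

IE_3 is the cost of taking one more electron from the +2 cation: P²⁺ still has 3 valence electrons; K²⁺ is already 1 electron into the core; Ca²⁺ is the bare [Ar] core; Si²⁺ still has 2 valence electrons.
Core electrons are held far more tightly than valence electrons, so K and Ca top the IE_3 order.
Valence configurations: P²⁺ [Ne]3s²3p¹, Si²⁺ [Ne]3s².
P²⁺ loses a lone 3p electron whereas Si²⁺ must break into a filled 3s² pair, so IE_3(Si) > IE_3(P) even though P has the higher nuclear charge.
Tabulated IE_3 (kJ/mol): P 2914, K 4420, Ca 4912, Si 3232.
Hence IE_3: P < Si < K < Ca.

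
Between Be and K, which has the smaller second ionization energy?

Be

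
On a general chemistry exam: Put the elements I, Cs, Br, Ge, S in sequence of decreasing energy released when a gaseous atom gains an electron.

Br, I, S, Ge, Cs

S is in period 3, group 16; Ge is in period 4, group 14; Br is in period 4, group 17; I is in period 5, group 17; Cs is in period 6, group 1.
Atoms with high Z_eff and room in the valence shell (especially the halogens) have the most exothermic electron affinities.
Here both period and group differ, so the two effects have to be weighed against each other.
Ge > Cs: both effects reinforce here, so Ge is clearly the higher of the two.
S > Ge: relative to Ge, both the across-period and down-group shifts push S's electron affinity up.
I > S: period and group pull opposite ways; the across-period shift dominates (295 vs 200 kJ/mol).
Br > I: Br sits above I in group 17, so the down-group effect alone puts Br higher.
For reference (kJ/mol): S 200, Ge 119, Br 325, I 295, Cs 46.
So from highest to lowest: Br > I > S > Ge > Cs.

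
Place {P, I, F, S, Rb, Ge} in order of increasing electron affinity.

Rb < P < Ge < S < I < F

F is in period 2, group 17; P is in period 3, group 15; S is in period 3, group 16; Ge is in period 4, group 14; Rb is in period 5, group 1; I is in period 5, group 17.
Atoms with high Z_eff and room in the valence shell (especially the halogens) have the most exothermic electron affinities.
Neither a single period nor a single group — weigh both effects.
P > Rb: both effects reinforce here, so P is clearly the higher of the two.
Ge > P: this pair runs against the simple trend — see the exception note.
S > Ge: relative to Ge, both the across-period and down-group shifts push S's electron affinity up.
I > S: the two effects oppose for this pair; the across-period effect wins (295 vs 200 kJ/mol).
F > I: they share group 17; the group trend gives F the larger value.
Note the exception: Ge has a higher electron affinity than P, contrary to the simple trend — adding an electron to P's half-filled np³ subshell costs electron-pairing energy.
For reference (kJ/mol): F 328, P 72, S 200, Ge 119, Rb 47, I 295.
So from lowest to highest: Rb < P < Ge < S < I < F.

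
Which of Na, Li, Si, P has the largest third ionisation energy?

Li

The third ionization energy removes an electron from the +2 ion. For each element: Na²⁺ is already 1 electron into the core; Li²⁺ is already 1 electron into the core; Si²⁺ still has 2 valence electrons; P²⁺ still has 3 valence electrons.
Core electrons are held far more tightly than valence electrons, so Na and Li top the IE_3 order.
Valence configurations: Si²⁺ [Ne]3s², P²⁺ [Ne]3s²3p¹.
P²⁺ loses a lone 3p electron whereas Si²⁺ must break into a filled 3s² pair, so IE_3(Si) > IE_3(P) even though P has the higher nuclear charge.
The numbers (kJ/mol): Na 6910, Li 11815, Si 3232, P 2914.
Hence IE_3: P < Si < Na < Li.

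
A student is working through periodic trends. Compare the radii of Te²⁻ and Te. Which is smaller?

Te

Forming Te²⁻ adds 2 electrons to Te. More electron–electron repulsion in the same shell, with unchanged nuclear charge, lets the cloud expand.
An anion is larger than its parent atom: Te²⁻ > Te.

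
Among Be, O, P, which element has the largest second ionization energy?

O

IE_2 is the cost of taking one more electron from the +1 cation: Be⁺ still has 1 valence electron; O⁺ still has 5 valence electrons; P⁺ still has 4 valence electrons.
All are still removing valence electrons, so compare the +1 ions as you would atoms: IE_2 generally rises across a period (higher Z_eff) and falls down a group (larger shell), subject to the usual subshell exceptions.
Valence configurations: Be⁺ [He]2s¹, O⁺ [He]2s²2p³, P⁺ [Ne]3s²3p².
The numbers (kJ/mol): Be 1757, O 3388, P 1907.
Putting it together, IE_2: Be < P < O.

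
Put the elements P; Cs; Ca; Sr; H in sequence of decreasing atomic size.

H is in period 1, group 1; P is in period 3, group 15; Ca is in period 4, group 2; Sr is in period 5, group 2; Cs is in period 6, group 1.
Across a period the added protons contract the valence shell; down a group each new principal shell makes the atom larger.
These span different periods and groups, so the two trends combine.
P > H: the two effects oppose for this pair; the down-group effect wins (111 vs 32 pm).
Ca > P: relative to P, both the across-period and down-group shifts push Ca's atomic radius up.
Sr > Ca: they share group 2; the group trend gives Sr the larger value.
Cs > Sr: relative to Sr, both the across-period and down-group shifts push Cs's atomic radius up.
Tabulated atomic radius (pm): H 32, P 111, Ca 171, Sr 185, Cs 232.
So from largest to smallest: Cs > Sr > Ca > P > H.

Cs > Sr > Ca > P > H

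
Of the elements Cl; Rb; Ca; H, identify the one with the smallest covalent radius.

H

H is in period 1, group 1; Cl is in period 3, group 17; Ca is in period 4, group 2; Rb is in period 5, group 1.
Moving right in a period, electrons are added to the same shell under a stronger nuclear pull, so atoms get smaller; moving down, a new shell is opened and atoms get larger.
These span different periods and groups, so the two trends combine.
Cl > H: period and group pull opposite ways; the down-group shift dominates (99 vs 32 pm).
Ca > Cl: relative to Cl, both the across-period and down-group shifts push Ca's atomic radius up.
Rb > Ca: both effects reinforce here, so Rb is clearly the larger of the two.
Tabulated atomic radius (pm): H 32, Cl 99, Ca 171, Rb 210.
The smallest covalent radius among these belongs to H.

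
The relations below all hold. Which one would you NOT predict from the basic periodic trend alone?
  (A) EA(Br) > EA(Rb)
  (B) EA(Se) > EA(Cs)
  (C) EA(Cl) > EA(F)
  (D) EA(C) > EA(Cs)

The general trend: electron affinity increases across a period and decreases down a group.
(A) Br (period 4, group 17) vs Rb (period 5, group 1): the stated order agrees with the simple trend.
(B) Se (period 4, group 16) vs Cs (period 6, group 1): the stated order agrees with the simple trend.
(C) Cl (period 3, group 17) vs F (period 2, group 17): the stated order contradicts the simple trend.
(D) C (period 2, group 14) vs Cs (period 6, group 1): the stated order agrees with the simple trend.
The exception is (C): F's small 2p subshell makes the incoming electron feel strong e⁻–e⁻ repulsion, so Cl actually releases more energy on gaining an electron.

(C)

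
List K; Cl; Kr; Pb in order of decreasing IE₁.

Kr > Cl > Pb > K

Cl is in period 3, group 17; K is in period 4, group 1; Kr is in period 4, group 18; Pb is in period 6, group 14.
Removing the outermost electron gets harder across a period and easier down a group.
Neither a single period nor a single group — weigh both effects.
Pb > K: the two effects oppose for this pair; the across-period effect wins (716 vs 419 kJ/mol).
Cl > Pb: relative to Pb, both the across-period and down-group shifts push Cl's first ionization energy up.
Kr > Cl: period and group pull opposite ways; the across-period shift dominates (1351 vs 1251 kJ/mol).
For reference (kJ/mol): Cl 1251, K 419, Kr 1351, Pb 716.
So from highest to lowest: Kr > Cl > Pb > K.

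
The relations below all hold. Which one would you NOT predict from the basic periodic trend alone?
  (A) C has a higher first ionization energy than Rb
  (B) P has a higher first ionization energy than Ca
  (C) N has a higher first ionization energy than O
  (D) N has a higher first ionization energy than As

The general trend: first ionization energy increases across a period and decreases down a group.
(A) C (period 2, group 14) vs Rb (period 5, group 1): the stated order agrees with the simple trend.
(B) P (period 3, group 15) vs Ca (period 4, group 2): the stated order agrees with the simple trend.
(C) N (period 2, group 15) vs O (period 2, group 16): the stated order contradicts the simple trend.
(D) N (period 2, group 15) vs As (period 4, group 15): the stated order agrees with the simple trend.
The exception is (C): pairing an electron in O's 2p⁴ costs repulsion energy, so O ionizes more easily than half-filled N (2p³).

(C)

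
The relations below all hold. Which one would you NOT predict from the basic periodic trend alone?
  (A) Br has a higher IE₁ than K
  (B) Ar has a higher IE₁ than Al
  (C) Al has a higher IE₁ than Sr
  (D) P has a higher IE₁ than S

The general trend: IE₁ increases across a period and decreases down a group.
(A) Br (period 4, group 17) vs K (period 4, group 1): the stated order agrees with the simple trend.
(B) Ar (period 3, group 18) vs Al (period 3, group 13): the stated order agrees with the simple trend.
(C) Al (period 3, group 13) vs Sr (period 5, group 2): the stated order agrees with the simple trend.
(D) P (period 3, group 15) vs S (period 3, group 16): the stated order contradicts the simple trend.
The exception is (D): S (3p⁴) ionizes more easily than half-filled P (3p³) because the paired 3p electron in S is pushed out by e⁻–e⁻ repulsion.

(D)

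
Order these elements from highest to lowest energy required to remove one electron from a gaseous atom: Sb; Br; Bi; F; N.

F, N, Br, Sb, Bi

N is in period 2, group 15; F is in period 2, group 17; Br is in period 4, group 17; Sb is in period 5, group 15; Bi is in period 6, group 15.
Across a period the outer electron is held more tightly (higher IE₁); down a group it sits in a higher shell, more shielded, and comes off more easily.
Here both period and group differ, so the two effects have to be weighed against each other.
Sb > Bi: they share group 15; the group trend gives Sb the larger value.
Br > Sb: relative to Sb, both the across-period and down-group shifts push Br's first ionization energy up.
N > Br: period and group pull opposite ways; the down-group shift dominates (1402 vs 1140 kJ/mol).
F > N: both are in period 2; the period trend gives F the larger value.
Approximate values (kJ/mol): N 1402, F 1681, Br 1140, Sb 831, Bi 703.
So from highest to lowest: F > N > Br > Sb > Bi.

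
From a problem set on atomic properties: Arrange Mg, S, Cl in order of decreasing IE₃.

Mg > Cl > S

Consider each +2 ion: Mg²⁺ is the bare [Ne] core; S²⁺ still has 4 valence electrons; Cl²⁺ still has 5 valence electrons.
Pulling an electron out of a noble-gas core costs far more than removing a remaining valence electron, so Mg sits at the high end of IE_3.
Valence configurations: S²⁺ [Ne]3s²3p², Cl²⁺ [Ne]3s²3p³.
Approximate IE_3 values (kJ/mol): Mg 7733, S 3357, Cl 3822.
Hence IE_3: S < Cl < Mg.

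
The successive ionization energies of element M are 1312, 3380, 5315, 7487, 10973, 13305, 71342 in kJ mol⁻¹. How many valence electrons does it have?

Look for the largest jump between consecutive ionization energies: IE7/IE6 ≈ 5.4, far larger than any earlier ratio.
That jump marks the point where a core electron is being removed. So the atom has 6 valence electrons.

6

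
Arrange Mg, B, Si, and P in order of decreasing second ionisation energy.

B, P, Si, Mg

After 1 electron has been removed, what remains? Mg⁺ still has 1 valence electron; B⁺ still has 2 valence electrons; Si⁺ still has 3 valence electrons; P⁺ still has 4 valence electrons.
All are still removing valence electrons, so compare the +1 ions as you would atoms: IE_2 generally rises across a period (higher Z_eff) and falls down a group (larger shell), subject to the usual subshell exceptions.
Valence configurations: Mg⁺ [Ne]3s¹, B⁺ [He]2s², Si⁺ [Ne]3s²3p¹, P⁺ [Ne]3s²3p².
The numbers (kJ/mol): Mg 1451, B 2427, Si 1577, P 1907.
So the second ionization energies run Mg < Si < P < B.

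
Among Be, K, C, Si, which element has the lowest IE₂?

Si

The second ionization energy removes an electron from the +1 ion. For each element: Be⁺ still has 1 valence electron; K⁺ is the bare [Ar] core; C⁺ still has 3 valence electrons; Si⁺ still has 3 valence electrons.
Pulling an electron out of a noble-gas core costs far more than removing a remaining valence electron, so K sits at the high end of IE_2.
Valence configurations: Be⁺ [He]2s¹, C⁺ [He]2s²2p¹, Si⁺ [Ne]3s²3p¹.
The numbers (kJ/mol): Be 1757, K 3052, C 2353, Si 1577.
Putting it together, IE_2: Si < Be < C < K.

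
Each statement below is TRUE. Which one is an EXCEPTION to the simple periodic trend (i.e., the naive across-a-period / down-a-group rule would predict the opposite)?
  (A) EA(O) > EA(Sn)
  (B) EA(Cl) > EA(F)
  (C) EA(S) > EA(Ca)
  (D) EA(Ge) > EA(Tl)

(B)

The general trend: electron affinity increases across a period and decreases down a group.
(A) O (period 2, group 16) vs Sn (period 5, group 14): the stated order agrees with the simple trend.
(B) Cl (period 3, group 17) vs F (period 2, group 17): the stated order contradicts the simple trend.
(C) S (period 3, group 16) vs Ca (period 4, group 2): the stated order agrees with the simple trend.
(D) Ge (period 4, group 14) vs Tl (period 6, group 13): the stated order agrees with the simple trend.
The exception is (B): F's small 2p subshell makes the incoming electron feel strong e⁻–e⁻ repulsion, so Cl actually releases more energy on gaining an electron.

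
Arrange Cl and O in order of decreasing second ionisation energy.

O > Cl

After 1 electron has been removed, what remains? Cl⁺ still has 6 valence electrons; O⁺ still has 5 valence electrons.
All are still removing valence electrons, so compare the +1 ions as you would atoms: IE_2 generally rises across a period (higher Z_eff) and falls down a group (larger shell), subject to the usual subshell exceptions.
Valence configurations: Cl⁺ [Ne]3s²3p⁴, O⁺ [He]2s²2p³.
Tabulated IE_2 (kJ/mol): Cl 2298, O 3388.
Hence IE_2: Cl < O.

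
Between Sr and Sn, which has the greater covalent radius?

Sr is in period 5, group 2; Sn is in period 5, group 14.
Moving right in a period, electrons are added to the same shell under a stronger nuclear pull, so atoms get smaller; moving down, a new shell is opened and atoms get larger.
All lie in period 5, so atomic radius increases right to left.
So Sr has the greater covalent radius (Sr > Sn).

Sr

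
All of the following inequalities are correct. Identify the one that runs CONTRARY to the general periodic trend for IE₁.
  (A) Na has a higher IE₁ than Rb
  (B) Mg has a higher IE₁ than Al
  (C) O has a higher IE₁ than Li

The general trend: IE₁ increases across a period and decreases down a group.
(A) Na (period 3, group 1) vs Rb (period 5, group 1): the stated order agrees with the simple trend.
(B) Mg (period 3, group 2) vs Al (period 3, group 13): the stated order contradicts the simple trend.
(C) O (period 2, group 16) vs Li (period 2, group 1): the stated order agrees with the simple trend.
The exception is (B): Al's single 3p electron is easier to remove than one from Mg's filled 3s².

(B)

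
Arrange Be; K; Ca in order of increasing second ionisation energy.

After 1 electron has been removed, what remains? Be⁺ still has 1 valence electron; K⁺ is the bare [Ar] core; Ca⁺ still has 1 valence electron.
Pulling an electron out of a noble-gas core costs far more than removing a remaining valence electron, so K sits at the high end of IE_2.
Valence configurations: Be⁺ [He]2s¹, Ca⁺ [Ar]4s¹.
Approximate IE_2 values (kJ/mol): Be 1757, K 3052, Ca 1145.
Putting it together, IE_2: Ca < Be < K.

Ca < Be < K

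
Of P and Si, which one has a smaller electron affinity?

P

Si is in period 3, group 14; P is in period 3, group 15.
Adding an electron releases more energy for atoms nearer the top right (short of the noble gases).
All lie in period 3; the across-period trend (electron affinity increases left to right) applies, with the exception below.
Note the exception: Si has a higher electron affinity than P, contrary to the simple trend — adding an electron to P's half-filled 3p³ is unfavourable, so Si (3p²) has the more exothermic EA.
Approximate values (kJ/mol): Si 134, P 72.
So P has the smaller electron affinity (P < Si).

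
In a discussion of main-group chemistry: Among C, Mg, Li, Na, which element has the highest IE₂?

The second ionization energy removes an electron from the +1 ion. For each element: C⁺ still has 3 valence electrons; Mg⁺ still has 1 valence electron; Li⁺ is the bare [He] core; Na⁺ is the bare [Ne] core.
Core electrons are held far more tightly than valence electrons, so Na and Li top the IE_2 order.
Valence configurations: C⁺ [He]2s²2p¹, Mg⁺ [Ne]3s¹.
Tabulated IE_2 (kJ/mol): C 2353, Mg 1451, Li 7298, Na 4562.
Putting it together, IE_2: Mg < C < Na < Li.

Li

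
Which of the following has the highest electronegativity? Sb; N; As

N is in period 2, group 15; As is in period 4, group 15; Sb is in period 5, group 15.
EN rises left→right (higher Z_eff, smaller atoms) and falls top→bottom (larger, more shielded atoms).
All are in group 15, so electronegativity increases up the group.
The highest electronegativity among these belongs to N.

N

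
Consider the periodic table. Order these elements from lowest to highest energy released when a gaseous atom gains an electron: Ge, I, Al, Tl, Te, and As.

Al is in period 3, group 13; Ge is in period 4, group 14; As is in period 4, group 15; Te is in period 5, group 16; I is in period 5, group 17; Tl is in period 6, group 13.
EA tends to increase across a period and decrease down a group, though the pattern is less regular than for IE or radius.
Here both period and group differ, so the two effects have to be weighed against each other.
Al > Tl: they share group 13; the group trend gives Al the larger value.
As > Al: the two effects oppose for this pair; the across-period effect wins (78 vs 42 kJ/mol).
Ge > As: this pair runs against the simple trend — see the exception note.
Te > Ge: period and group pull opposite ways; the across-period shift dominates (190 vs 119 kJ/mol).
I > Te: both are in period 5; the period trend gives I the larger value.
Note the exception: Ge has a higher electron affinity than As, contrary to the simple trend — adding an electron to As's half-filled 4p³ is unfavourable, so Ge (4p²) has the more exothermic EA.
Approximate values (kJ/mol): Al 42, Ge 119, As 78, Te 190, I 295, Tl 19.
So from lowest to highest: Tl < Al < As < Ge < Te < I.

Tl, Al, As, Ge, Te, I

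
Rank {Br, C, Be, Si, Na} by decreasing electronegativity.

Br > C > Si > Be > Na

EN rises left→right (higher Z_eff, smaller atoms) and falls top→bottom (larger, more shielded atoms).
These span different periods and groups, so the two trends combine.
Be > Na: relative to Na, both the across-period and down-group shifts push Be's electronegativity up.
Si > Be: the two effects oppose for this pair; the across-period effect wins (1.90 vs 1.57).
C > Si: they share group 14; the group trend gives C the larger value.
Br > C: period and group pull opposite ways; the across-period shift dominates (2.96 vs 2.55).
Approximate values (Pauling): Be 1.57, C 2.55, Na 0.93, Si 1.90, Br 2.96.
So from highest to lowest: Br > C > Si > Be > Na.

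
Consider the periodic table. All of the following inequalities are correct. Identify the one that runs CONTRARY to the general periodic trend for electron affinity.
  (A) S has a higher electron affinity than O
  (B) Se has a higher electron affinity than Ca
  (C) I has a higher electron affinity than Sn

(A)

The general trend: electron affinity increases across a period and decreases down a group.
(A) S (period 3, group 16) vs O (period 2, group 16): the stated order contradicts the simple trend.
(B) Se (period 4, group 16) vs Ca (period 4, group 2): the stated order agrees with the simple trend.
(C) I (period 5, group 17) vs Sn (period 5, group 14): the stated order agrees with the simple trend.
The exception is (A): the compact 2p subshell of O repels the added electron more than S's larger 3p does.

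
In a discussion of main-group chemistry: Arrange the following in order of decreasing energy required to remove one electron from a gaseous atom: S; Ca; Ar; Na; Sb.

Ar > S > Sb > Ca > Na

IE₁ increases left→right with effective nuclear charge and decreases top→bottom as the valence shell moves farther out.
Here both period and group differ, so the two effects have to be weighed against each other.
Ca > Na: the two effects oppose for this pair; the across-period effect wins (590 vs 496 kJ/mol).
Sb > Ca: the two effects oppose for this pair; the across-period effect wins (831 vs 590 kJ/mol).
S > Sb: relative to Sb, both the across-period and down-group shifts push S's first ionization energy up.
Ar > S: Ar lies to the right of S in period 3, so the across-period effect alone puts Ar higher.
Tabulated first ionization energy (kJ/mol): Na 496, S 1000, Ar 1521, Ca 590, Sb 831.
So from highest to lowest: Ar > S > Sb > Ca > Na.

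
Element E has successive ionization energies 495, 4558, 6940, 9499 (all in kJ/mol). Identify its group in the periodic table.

Group 1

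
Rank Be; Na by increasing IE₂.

The second ionization energy removes an electron from the +1 ion. For each element: Be⁺ still has 1 valence electron; Na⁺ is the bare [Ne] core.
Core electrons are held far more tightly than valence electrons, so Na tops the IE_2 order.
Approximate IE_2 values (kJ/mol): Be 1757, Na 4562.
Overall IE_2 order: Be < Na.

Be, Na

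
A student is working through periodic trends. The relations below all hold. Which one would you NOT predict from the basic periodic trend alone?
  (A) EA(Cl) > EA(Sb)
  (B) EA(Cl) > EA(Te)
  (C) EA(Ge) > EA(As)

(C)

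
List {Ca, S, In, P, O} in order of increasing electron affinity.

O is in period 2, group 16; P is in period 3, group 15; S is in period 3, group 16; Ca is in period 4, group 2; In is in period 5, group 13.
Adding an electron releases more energy for atoms nearer the top right (short of the noble gases).
Neither a single period nor a single group — weigh both effects.
In > Ca: the two effects oppose for this pair; the across-period effect wins (29 vs 2 kJ/mol).
P > In: both effects reinforce here, so P is clearly the higher of the two.
O > P: relative to P, both the across-period and down-group shifts push O's electron affinity up.
S > O: this pair runs against the simple trend — see the exception note.
Note the exception: S has a higher electron affinity than O, contrary to the simple trend — the compact 2p subshell of O repels the added electron more than S's larger 3p does.
For reference (kJ/mol): O 141, P 72, S 200, Ca 2, In 29.
So from lowest to highest: Ca < In < P < O < S.

Ca < In < P < O < S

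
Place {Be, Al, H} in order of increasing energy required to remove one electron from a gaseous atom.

Across a period the outer electron is held more tightly (higher IE₁); down a group it sits in a higher shell, more shielded, and comes off more easily.
A diagonal step moves right (one effect) and down (the opposite effect) at once.
Be > Al: the two effects oppose for this pair; the down-group effect wins (900 vs 578 kJ/mol).
H > Be: period and group pull opposite ways; the down-group shift dominates (1312 vs 900 kJ/mol).
Tabulated first ionization energy (kJ/mol): H 1312, Be 900, Al 578.
So from lowest to highest: Al < Be < H.

Al, Be, H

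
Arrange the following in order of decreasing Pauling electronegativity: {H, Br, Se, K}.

Br, Se, H, K

H is in period 1, group 1; K is in period 4, group 1; Se is in period 4, group 16; Br is in period 4, group 17.
Electronegativity increases across a period and decreases down a group, tracking effective nuclear charge and atomic size.
Here both period and group differ, so the two effects have to be weighed against each other.
H > K: they share group 1; the group trend gives H the larger value.
Se > H: period and group pull opposite ways; the across-period shift dominates (2.55 vs 2.20).
Br > Se: both are in period 4; the period trend gives Br the larger value.
Tabulated electronegativity (Pauling): H 2.20, K 0.82, Se 2.55, Br 2.96.
So from highest to lowest: Br > Se > H > K.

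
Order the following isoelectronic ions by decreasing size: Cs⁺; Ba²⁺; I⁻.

I⁻ > Cs⁺ > Ba²⁺

All of these have 54 electrons, so size is governed by nuclear charge alone: the more protons, the stronger the pull on the same electron cloud, and the smaller the ion.
Nuclear charges: Ba²⁺ (Z=56), Cs⁺ (Z=55), I⁻ (Z=53).
Largest to smallest: I⁻ > Cs⁺ > Ba²⁺.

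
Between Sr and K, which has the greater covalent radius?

K is in period 4, group 1; Sr is in period 5, group 2.
Moving right in a period, electrons are added to the same shell under a stronger nuclear pull, so atoms get smaller; moving down, a new shell is opened and atoms get larger.
A diagonal step moves right (one effect) and down (the opposite effect) at once.
K > Sr: period and group pull opposite ways; the across-period shift dominates (196 vs 185 pm).
Approximate values (pm): K 196, Sr 185.
So K has the greater covalent radius (K > Sr).

K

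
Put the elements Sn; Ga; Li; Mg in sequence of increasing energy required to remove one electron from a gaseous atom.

Li is in period 2, group 1; Mg is in period 3, group 2; Ga is in period 4, group 13; Sn is in period 5, group 14.
Across a period the outer electron is held more tightly (higher IE₁); down a group it sits in a higher shell, more shielded, and comes off more easily.
A diagonal step moves right (one effect) and down (the opposite effect) at once.
Ga > Li: period and group pull opposite ways; the across-period shift dominates (579 vs 520 kJ/mol).
Sn > Ga: period and group pull opposite ways; the across-period shift dominates (709 vs 579 kJ/mol).
Mg > Sn: the two effects oppose for this pair; the down-group effect wins (738 vs 709 kJ/mol).
For reference (kJ/mol): Li 520, Mg 738, Ga 579, Sn 709.
So from lowest to highest: Li < Ga < Sn < Mg.

Li, Ga, Sn, Mg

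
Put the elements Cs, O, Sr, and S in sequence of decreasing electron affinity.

S, O, Cs, Sr

O is in period 2, group 16; S is in period 3, group 16; Sr is in period 5, group 2; Cs is in period 6, group 1.
Adding an electron releases more energy for atoms nearer the top right (short of the noble gases).
Here both period and group differ, so the two effects have to be weighed against each other.
Cs > Sr: this pair runs against the simple trend — see the exception note.
O > Cs: relative to Cs, both the across-period and down-group shifts push O's electron affinity up.
S > O: this pair runs against the simple trend — see the exception note.
Note the exception: Cs has a higher electron affinity than Sr, contrary to the simple trend — adding an electron to Sr (ns²) has to open a new, higher-energy np subshell, which is unfavourable.
Note the exception: S has a higher electron affinity than O, contrary to the simple trend — the compact 2p subshell of O repels the added electron more than S's larger 3p does.
Approximate values (kJ/mol): O 141, S 200, Sr 5, Cs 46.
So from highest to lowest: S > O > Cs > Sr.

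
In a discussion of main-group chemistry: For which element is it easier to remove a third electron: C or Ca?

C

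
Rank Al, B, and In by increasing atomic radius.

B < Al < In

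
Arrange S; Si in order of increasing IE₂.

After 1 electron has been removed, what remains? S⁺ still has 5 valence electrons; Si⁺ still has 3 valence electrons.
All are still removing valence electrons, so compare the +1 ions as you would atoms: IE_2 generally rises across a period (higher Z_eff) and falls down a group (larger shell), subject to the usual subshell exceptions.
Valence configurations: S⁺ [Ne]3s²3p³, Si⁺ [Ne]3s²3p¹.
The numbers (kJ/mol): S 2252, Si 1577.
Hence IE_2: Si < S.

Si, S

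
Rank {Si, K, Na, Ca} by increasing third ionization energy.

Si < K < Ca < Na

IE_3 is the cost of taking one more electron from the +2 cation: Si²⁺ still has 2 valence electrons; K²⁺ is already 1 electron into the core; Na²⁺ is already 1 electron into the core; Ca²⁺ is the bare [Ar] core.
Breaking into a closed-shell core is much more expensive than removing a leftover valence electron — K, Ca and Na have the largest IE_3 here.
The numbers (kJ/mol): Si 3232, K 4420, Na 6910, Ca 4912.
Putting it together, IE_3: Si < K < Ca < Na.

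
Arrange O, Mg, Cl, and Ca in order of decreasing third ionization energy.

Mg > O > Ca > Cl

The third ionization energy removes an electron from the +2 ion. For each element: O²⁺ still has 4 valence electrons; Mg²⁺ is the bare [Ne] core; Cl²⁺ still has 5 valence electrons; Ca²⁺ is the bare [Ar] core.
Usually core removal costs more than valence removal, but here the competition is close: a tightly held n=2 valence electron can cost more to remove than an n=3 core electron, so the actual values have to decide it.
Valence configurations: O²⁺ [He]2s²2p², Cl²⁺ [Ne]3s²3p³.
Tabulated IE_3 (kJ/mol): O 5300, Mg 7733, Cl 3822, Ca 4912.
So the third ionization energies run Cl < Ca < O < Mg.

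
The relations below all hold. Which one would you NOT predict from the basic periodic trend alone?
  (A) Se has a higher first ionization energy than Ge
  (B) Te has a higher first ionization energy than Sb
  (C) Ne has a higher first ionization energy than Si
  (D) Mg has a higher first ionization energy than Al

(D)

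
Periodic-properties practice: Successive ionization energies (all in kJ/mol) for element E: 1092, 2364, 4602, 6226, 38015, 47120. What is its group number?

Group 14

Look for the largest jump between consecutive ionization energies: IE5/IE4 ≈ 6.1, far larger than any earlier ratio.
That jump marks the point where a core electron is being removed. So the atom has 4 valence electrons.
A main-group element with 4 valence electrons is in group 14.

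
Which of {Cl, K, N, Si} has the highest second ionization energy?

After 1 electron has been removed, what remains? Cl⁺ still has 6 valence electrons; K⁺ is the bare [Ar] core; N⁺ still has 4 valence electrons; Si⁺ still has 3 valence electrons.
Breaking into a closed-shell core is much more expensive than removing a leftover valence electron — K has the largest IE_2 here.
Valence configurations: Cl⁺ [Ne]3s²3p⁴, N⁺ [He]2s²2p², Si⁺ [Ne]3s²3p¹.
Approximate IE_2 values (kJ/mol): Cl 2298, K 3052, N 2856, Si 1577.
Hence IE_2: Si < Cl < N < K.

K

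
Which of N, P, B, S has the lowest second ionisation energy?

P

The second ionization energy removes an electron from the +1 ion. For each element: N⁺ still has 4 valence electrons; P⁺ still has 4 valence electrons; B⁺ still has 2 valence electrons; S⁺ still has 5 valence electrons.
All are still removing valence electrons, so compare the +1 ions as you would atoms: IE_2 generally rises across a period (higher Z_eff) and falls down a group (larger shell), subject to the usual subshell exceptions.
Valence configurations: N⁺ [He]2s²2p², P⁺ [Ne]3s²3p², B⁺ [He]2s², S⁺ [Ne]3s²3p³.
The numbers (kJ/mol): N 2856, P 1907, B 2427, S 2252.
Putting it together, IE_2: P < S < B < N.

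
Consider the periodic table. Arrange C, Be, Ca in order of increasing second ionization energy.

Ca < Be < C

After 1 electron has been removed, what remains? C⁺ still has 3 valence electrons; Be⁺ still has 1 valence electron; Ca⁺ still has 1 valence electron.
All are still removing valence electrons, so compare the +1 ions as you would atoms: IE_2 generally rises across a period (higher Z_eff) and falls down a group (larger shell), subject to the usual subshell exceptions.
Valence configurations: C⁺ [He]2s²2p¹, Be⁺ [He]2s¹, Ca⁺ [Ar]4s¹.
Approximate IE_2 values (kJ/mol): C 2353, Be 1757, Ca 1145.
Putting it together, IE_2: Ca < Be < C.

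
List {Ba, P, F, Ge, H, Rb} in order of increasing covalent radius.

Radius decreases left→right (rising Z_eff, same n) and increases top→bottom (higher n).
Neither a single period nor a single group — weigh both effects.
F > H: the two effects oppose for this pair; the down-group effect wins (64 vs 32 pm).
P > F: relative to F, both the across-period and down-group shifts push P's atomic radius up.
Ge > P: both effects reinforce here, so Ge is clearly the larger of the two.
Ba > Ge: relative to Ge, both the across-period and down-group shifts push Ba's atomic radius up.
Rb > Ba: the two effects oppose for this pair; the across-period effect wins (210 vs 196 pm).
Tabulated atomic radius (pm): H 32, F 64, P 111, Ge 121, Rb 210, Ba 196.
So from smallest to largest: H < F < P < Ge < Ba < Rb.

H < F < P < Ge < Ba < Rb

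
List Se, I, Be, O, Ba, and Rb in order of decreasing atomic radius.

Radius decreases left→right (rising Z_eff, same n) and increases top→bottom (higher n).
These span different periods and groups, so the two trends combine.
Be > O: both are in period 2; the period trend gives Be the larger value.
Se > Be: the two effects oppose for this pair; the down-group effect wins (116 vs 102 pm).
I > Se: the two effects oppose for this pair; the down-group effect wins (133 vs 116 pm).
Ba > I: both effects reinforce here, so Ba is clearly the larger of the two.
Rb > Ba: period and group pull opposite ways; the across-period shift dominates (210 vs 196 pm).
Tabulated atomic radius (pm): Be 102, O 63, Se 116, Rb 210, I 133, Ba 196.
So from largest to smallest: Rb > Ba > I > Se > Be > O.

Rb, Ba, I, Se, Be, O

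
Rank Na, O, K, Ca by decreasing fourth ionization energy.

Na > O > Ca > K

The fourth ionization energy removes an electron from the +3 ion. For each element: Na³⁺ is already 2 electrons into the core; O³⁺ still has 3 valence electrons; K³⁺ is already 2 electrons into the core; Ca³⁺ is already 1 electron into the core.
Usually core removal costs more than valence removal, but here the competition is close: a tightly held n=2 valence electron can cost more to remove than an n=3 core electron, so the actual values have to decide it.
The numbers (kJ/mol): Na 9543, O 7469, K 5877, Ca 6491.
Overall IE_4 order: K < Ca < O < Na.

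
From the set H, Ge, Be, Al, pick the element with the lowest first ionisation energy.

Across a period the outer electron is held more tightly (higher IE₁); down a group it sits in a higher shell, more shielded, and comes off more easily.
A diagonal step moves right (one effect) and down (the opposite effect) at once.
Ge > Al: the two effects oppose for this pair; the across-period effect wins (762 vs 578 kJ/mol).
Be > Ge: period and group pull opposite ways; the down-group shift dominates (900 vs 762 kJ/mol).
H > Be: the two effects oppose for this pair; the down-group effect wins (1312 vs 900 kJ/mol).
Tabulated first ionization energy (kJ/mol): H 1312, Be 900, Al 578, Ge 762.
The lowest first ionisation energy among these belongs to Al.

Al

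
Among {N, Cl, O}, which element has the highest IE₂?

O

The second ionization energy removes an electron from the +1 ion. For each element: N⁺ still has 4 valence electrons; Cl⁺ still has 6 valence electrons; O⁺ still has 5 valence electrons.
All are still removing valence electrons, so compare the +1 ions as you would atoms: IE_2 generally rises across a period (higher Z_eff) and falls down a group (larger shell), subject to the usual subshell exceptions.
Valence configurations: N⁺ [He]2s²2p², Cl⁺ [Ne]3s²3p⁴, O⁺ [He]2s²2p³.
The numbers (kJ/mol): N 2856, Cl 2298, O 3388.
Putting it together, IE_2: Cl < N < O.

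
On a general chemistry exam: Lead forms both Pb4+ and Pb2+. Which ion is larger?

Both ions have Z = 82 protons, but Pb4+ has lost more electrons, so its remaining electrons feel a larger effective nuclear charge per electron and are pulled in more tightly.
Higher positive charge → smaller ion, so Pb2+ > Pb4+.

Pb2+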